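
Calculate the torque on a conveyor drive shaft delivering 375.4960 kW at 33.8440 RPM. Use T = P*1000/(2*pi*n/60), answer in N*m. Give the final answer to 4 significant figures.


omega = 2*pi*33.8440/60 = 3.54414 rad/s
T = 375.4960*1000 / 3.54414
T = 105900 N*m


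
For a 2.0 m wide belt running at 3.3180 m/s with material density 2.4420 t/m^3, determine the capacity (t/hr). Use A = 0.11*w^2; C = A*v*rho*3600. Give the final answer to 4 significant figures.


A = 0.11 * 2.0^2 = 0.44 m^2
C = 0.44 * 3.3180 * 2.4420 * 3600
C = 12830 t/hr


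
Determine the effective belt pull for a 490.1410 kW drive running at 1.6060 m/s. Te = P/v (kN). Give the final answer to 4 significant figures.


Te = P / v = 490.1410 / 1.6060
Te = 305.2 kN


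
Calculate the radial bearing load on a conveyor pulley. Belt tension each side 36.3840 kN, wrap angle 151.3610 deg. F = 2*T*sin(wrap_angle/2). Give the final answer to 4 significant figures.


F = 2 * 36.3840 * sin(151.3610/2 deg)
F = 70.51 kN


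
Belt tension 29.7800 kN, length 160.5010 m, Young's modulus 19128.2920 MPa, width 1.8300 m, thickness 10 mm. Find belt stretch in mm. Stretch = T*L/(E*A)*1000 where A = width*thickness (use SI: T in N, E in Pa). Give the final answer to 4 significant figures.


A = 1.8300 * 0.01 = 0.01830 m^2
Stretch = 29.7800*1000 * 160.5010 / (19128.2920e6 * 0.01830) * 1000
Stretch = 13.65 mm


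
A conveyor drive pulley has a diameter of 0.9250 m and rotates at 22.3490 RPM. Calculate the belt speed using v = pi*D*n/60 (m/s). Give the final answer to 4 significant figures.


v = pi * 0.9250 * 22.3490 / 60
v = 1.082 m/s


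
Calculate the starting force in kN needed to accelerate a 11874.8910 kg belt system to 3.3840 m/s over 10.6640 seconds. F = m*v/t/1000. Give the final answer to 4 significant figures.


F = 11874.8910 * 3.3840 / 10.6640 / 1000
F = 3.768 kN


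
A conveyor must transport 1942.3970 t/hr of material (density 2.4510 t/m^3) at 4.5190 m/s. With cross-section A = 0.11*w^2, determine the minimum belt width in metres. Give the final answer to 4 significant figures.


A_req = 1942.3970 / (4.5190 * 2.4510 * 3600) = 0.0487136 m^2
w = sqrt(0.0487136 / 0.11)
w = 0.6655 m


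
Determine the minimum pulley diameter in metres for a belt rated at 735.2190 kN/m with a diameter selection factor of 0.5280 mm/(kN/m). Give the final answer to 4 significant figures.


D = 735.2190 * 0.5280 / 1000
D = 0.3882 m


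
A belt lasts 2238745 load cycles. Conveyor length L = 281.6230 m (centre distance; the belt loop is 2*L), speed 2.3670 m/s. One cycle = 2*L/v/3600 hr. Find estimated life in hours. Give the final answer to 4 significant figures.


cycle_time = 2 * 281.6230 / 2.3670 / 3600 = 0.0660994 hr
life = 2238745 * 0.0660994 = 148000 hours


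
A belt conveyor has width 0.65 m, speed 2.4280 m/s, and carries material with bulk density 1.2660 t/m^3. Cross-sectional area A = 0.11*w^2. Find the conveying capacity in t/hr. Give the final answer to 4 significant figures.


A = 0.11 * 0.65^2 = 0.046475 m^2
C = 0.046475 * 2.4280 * 1.2660 * 3600
C = 514.3 t/hr


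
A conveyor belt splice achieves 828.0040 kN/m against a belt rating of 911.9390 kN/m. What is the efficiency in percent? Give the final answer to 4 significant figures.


Eff = 828.0040 / 911.9390 * 100
Eff = 90.80 %


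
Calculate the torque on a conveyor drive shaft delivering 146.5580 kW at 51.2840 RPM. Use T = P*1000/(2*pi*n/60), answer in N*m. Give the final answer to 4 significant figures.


omega = 2*pi*51.2840/60 = 5.37045 rad/s
T = 146.5580*1000 / 5.37045
T = 27290 N*m


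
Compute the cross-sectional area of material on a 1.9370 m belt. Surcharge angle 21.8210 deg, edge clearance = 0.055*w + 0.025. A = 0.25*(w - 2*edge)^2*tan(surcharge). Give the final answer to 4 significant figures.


edge = 0.055*1.9370 + 0.025 = 0.131535 m
ew = 1.9370 - 2*0.131535 = 1.67393 m
A = 0.25 * 1.67393^2 * tan(21.8210 deg)
A = 0.2805 m^2


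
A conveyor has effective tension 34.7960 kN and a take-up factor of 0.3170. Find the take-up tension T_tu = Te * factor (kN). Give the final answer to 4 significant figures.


T_tu = 34.7960 * 0.3170
T_tu = 11.03 kN


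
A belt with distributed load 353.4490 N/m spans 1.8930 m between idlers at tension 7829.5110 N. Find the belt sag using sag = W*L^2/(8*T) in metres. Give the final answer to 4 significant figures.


sag = 353.4490 * 1.8930^2 / (8 * 7829.5110)
sag = 0.02022 m


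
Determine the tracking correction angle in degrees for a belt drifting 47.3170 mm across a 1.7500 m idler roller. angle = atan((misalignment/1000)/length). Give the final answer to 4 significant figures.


misalign_m = 47.3170 / 1000 = 0.047317 m
angle = atan(0.047317 / 1.7500)
angle = 1.549 deg


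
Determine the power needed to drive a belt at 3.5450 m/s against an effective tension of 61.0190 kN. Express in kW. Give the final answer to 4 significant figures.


P = Te * v = 61.0190 * 3.5450
P = 216.3 kW


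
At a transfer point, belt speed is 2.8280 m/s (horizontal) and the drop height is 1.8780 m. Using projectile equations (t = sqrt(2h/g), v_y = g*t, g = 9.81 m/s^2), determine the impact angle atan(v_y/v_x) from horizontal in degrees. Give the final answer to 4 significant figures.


t = sqrt(2*1.8780/9.81) = 0.618769 s
v_y = 9.81 * 0.618769 = 6.07012 m/s
angle = atan(6.07012 / 2.8280) = 65.02 deg


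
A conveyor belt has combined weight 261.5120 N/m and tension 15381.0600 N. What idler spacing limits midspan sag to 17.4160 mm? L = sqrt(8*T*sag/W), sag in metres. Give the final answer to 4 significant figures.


sag = 17.4160/1000 = 0.017416 m
L = sqrt(8 * 15381.0600 * 0.017416 / 261.5120)
L = 2.863 m


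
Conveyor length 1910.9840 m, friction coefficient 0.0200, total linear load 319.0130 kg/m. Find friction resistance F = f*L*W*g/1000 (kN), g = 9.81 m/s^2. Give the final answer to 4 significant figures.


F = 0.0200 * 1910.9840 * 319.0130 * 9.81 / 1000
F = 119.6 kN


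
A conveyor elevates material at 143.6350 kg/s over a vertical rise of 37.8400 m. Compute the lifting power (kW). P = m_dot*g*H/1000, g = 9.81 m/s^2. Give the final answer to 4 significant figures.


P = 143.6350 * 9.81 * 37.8400 / 1000
P = 53.32 kW


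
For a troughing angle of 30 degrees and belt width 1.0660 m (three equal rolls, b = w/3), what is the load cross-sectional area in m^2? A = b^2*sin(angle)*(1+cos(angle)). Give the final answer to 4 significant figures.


b = 1.0660/3 = 0.355333 m
A = 0.355333^2 * sin(30 deg) * (1 + cos(30 deg))
A = 0.1178 m^2


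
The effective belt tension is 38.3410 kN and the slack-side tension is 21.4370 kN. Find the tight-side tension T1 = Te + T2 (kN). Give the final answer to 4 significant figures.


T1 = Te + T2 = 38.3410 + 21.4370
T1 = 59.78 kN


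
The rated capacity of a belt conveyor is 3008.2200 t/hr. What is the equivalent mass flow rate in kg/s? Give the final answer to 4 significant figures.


m_dot = 3008.2200 * 1000 / 3600
m_dot = 835.6 kg/s


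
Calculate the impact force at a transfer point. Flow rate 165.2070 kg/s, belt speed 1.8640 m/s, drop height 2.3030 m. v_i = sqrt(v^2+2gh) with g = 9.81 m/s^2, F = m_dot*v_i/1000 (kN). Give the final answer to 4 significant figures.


v_i = sqrt(1.8640^2 + 2*9.81*2.3030) = 6.97563 m/s
F = 165.2070 * 6.97563 / 1000
F = 1.152 kN


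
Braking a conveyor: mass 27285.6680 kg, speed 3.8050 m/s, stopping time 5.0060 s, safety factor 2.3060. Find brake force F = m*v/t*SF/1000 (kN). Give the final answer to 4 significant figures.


F = 27285.6680 * 3.8050 / 5.0060 * 2.3060 / 1000
F = 47.83 kN


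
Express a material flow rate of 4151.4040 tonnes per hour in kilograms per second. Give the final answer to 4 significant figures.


m_dot = 4151.4040 * 1000 / 3600
m_dot = 1153 kg/s


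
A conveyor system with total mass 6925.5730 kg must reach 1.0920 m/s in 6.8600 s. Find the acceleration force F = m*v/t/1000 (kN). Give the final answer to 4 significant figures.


F = 6925.5730 * 1.0920 / 6.8600 / 1000
F = 1.102 kN


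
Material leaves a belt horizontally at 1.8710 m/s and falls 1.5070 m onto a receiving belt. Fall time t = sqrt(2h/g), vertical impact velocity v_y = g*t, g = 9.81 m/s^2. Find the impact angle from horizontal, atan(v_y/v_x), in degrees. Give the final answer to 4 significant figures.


t = sqrt(2*1.5070/9.81) = 0.55429 s
v_y = 9.81 * 0.55429 = 5.43758 m/s
angle = atan(5.43758 / 1.8710) = 71.01 deg


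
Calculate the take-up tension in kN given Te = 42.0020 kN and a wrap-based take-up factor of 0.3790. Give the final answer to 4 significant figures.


T_tu = 42.0020 * 0.3790
T_tu = 15.92 kN


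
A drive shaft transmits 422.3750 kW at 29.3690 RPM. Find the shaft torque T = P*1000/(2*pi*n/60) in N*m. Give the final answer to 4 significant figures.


omega = 2*pi*29.3690/60 = 3.07551 rad/s
T = 422.3750*1000 / 3.07551
T = 137300 N*m


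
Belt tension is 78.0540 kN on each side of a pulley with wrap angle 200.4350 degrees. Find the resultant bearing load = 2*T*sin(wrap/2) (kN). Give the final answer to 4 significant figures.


F = 2 * 78.0540 * sin(200.4350/2 deg)
F = 153.6 kN


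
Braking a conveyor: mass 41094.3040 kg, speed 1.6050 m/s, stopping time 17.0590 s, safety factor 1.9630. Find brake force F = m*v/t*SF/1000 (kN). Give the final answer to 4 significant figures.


F = 41094.3040 * 1.6050 / 17.0590 * 1.9630 / 1000
F = 7.590 kN


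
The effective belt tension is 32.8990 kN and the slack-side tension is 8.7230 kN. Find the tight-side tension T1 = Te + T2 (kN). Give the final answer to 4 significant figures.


T1 = Te + T2 = 32.8990 + 8.7230
T1 = 41.62 kN


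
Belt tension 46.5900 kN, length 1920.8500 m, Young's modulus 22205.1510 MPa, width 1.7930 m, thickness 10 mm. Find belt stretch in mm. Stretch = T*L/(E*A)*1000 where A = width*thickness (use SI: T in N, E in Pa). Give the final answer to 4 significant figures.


A = 1.7930 * 0.01 = 0.01793 m^2
Stretch = 46.5900*1000 * 1920.8500 / (22205.1510e6 * 0.01793) * 1000
Stretch = 224.8 mm


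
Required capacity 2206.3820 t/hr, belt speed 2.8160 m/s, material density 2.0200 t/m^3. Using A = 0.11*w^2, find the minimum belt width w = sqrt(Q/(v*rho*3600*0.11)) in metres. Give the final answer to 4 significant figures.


A_req = 2206.3820 / (2.8160 * 2.0200 * 3600) = 0.107744 m^2
w = sqrt(0.107744 / 0.11)
w = 0.9897 m


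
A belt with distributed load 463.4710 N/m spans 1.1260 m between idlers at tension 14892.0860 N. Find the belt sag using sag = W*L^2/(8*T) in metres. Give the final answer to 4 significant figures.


sag = 463.4710 * 1.1260^2 / (8 * 14892.0860)
sag = 0.004932 m


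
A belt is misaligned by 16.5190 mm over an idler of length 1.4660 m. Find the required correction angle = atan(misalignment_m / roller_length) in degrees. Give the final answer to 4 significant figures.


misalign_m = 16.5190 / 1000 = 0.016519 m
angle = atan(0.016519 / 1.4660)
angle = 0.6456 deg


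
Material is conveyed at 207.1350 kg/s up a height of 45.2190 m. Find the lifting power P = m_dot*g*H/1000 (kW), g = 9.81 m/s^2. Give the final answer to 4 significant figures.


P = 207.1350 * 9.81 * 45.2190 / 1000
P = 91.88 kW


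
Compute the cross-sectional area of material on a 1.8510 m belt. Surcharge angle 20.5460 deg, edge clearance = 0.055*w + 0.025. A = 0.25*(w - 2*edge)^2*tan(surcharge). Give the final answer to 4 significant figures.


edge = 0.055*1.8510 + 0.025 = 0.126805 m
ew = 1.8510 - 2*0.126805 = 1.59739 m
A = 0.25 * 1.59739^2 * tan(20.5460 deg)
A = 0.2391 m^2


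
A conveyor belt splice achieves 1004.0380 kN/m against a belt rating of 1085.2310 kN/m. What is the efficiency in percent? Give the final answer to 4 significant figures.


Eff = 1004.0380 / 1085.2310 * 100
Eff = 92.52 %


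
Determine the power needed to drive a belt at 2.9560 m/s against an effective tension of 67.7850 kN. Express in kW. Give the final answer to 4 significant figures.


P = Te * v = 67.7850 * 2.9560
P = 200.4 kW


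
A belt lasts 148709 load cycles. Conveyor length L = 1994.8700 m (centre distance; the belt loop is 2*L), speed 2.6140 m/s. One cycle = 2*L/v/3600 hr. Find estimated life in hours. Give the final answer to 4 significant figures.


cycle_time = 2 * 1994.8700 / 2.6140 / 3600 = 0.423971 hr
life = 148709 * 0.423971 = 63050 hours


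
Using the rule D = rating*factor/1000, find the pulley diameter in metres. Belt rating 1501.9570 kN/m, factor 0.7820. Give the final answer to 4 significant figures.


D = 1501.9570 * 0.7820 / 1000
D = 1.175 m


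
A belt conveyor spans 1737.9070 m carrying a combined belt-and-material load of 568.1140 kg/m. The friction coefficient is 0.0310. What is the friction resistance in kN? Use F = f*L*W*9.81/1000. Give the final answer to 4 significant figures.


F = 0.0310 * 1737.9070 * 568.1140 * 9.81 / 1000
F = 300.3 kN


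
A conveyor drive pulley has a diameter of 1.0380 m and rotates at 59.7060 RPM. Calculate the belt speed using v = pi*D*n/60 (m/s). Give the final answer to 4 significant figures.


v = pi * 1.0380 * 59.7060 / 60
v = 3.245 m/s


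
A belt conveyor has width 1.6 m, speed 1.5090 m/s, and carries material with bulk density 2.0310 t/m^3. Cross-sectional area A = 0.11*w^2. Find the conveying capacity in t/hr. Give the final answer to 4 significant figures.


A = 0.11 * 1.6^2 = 0.2816 m^2
C = 0.2816 * 1.5090 * 2.0310 * 3600
C = 3107 t/hr


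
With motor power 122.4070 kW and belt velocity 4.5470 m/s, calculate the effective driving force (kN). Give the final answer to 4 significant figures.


Te = P / v = 122.4070 / 4.5470
Te = 26.92 kN


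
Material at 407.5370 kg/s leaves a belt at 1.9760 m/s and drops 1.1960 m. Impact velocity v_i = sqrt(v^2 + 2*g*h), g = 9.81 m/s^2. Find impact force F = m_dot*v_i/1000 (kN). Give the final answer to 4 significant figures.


v_i = sqrt(1.9760^2 + 2*9.81*1.1960) = 5.23164 m/s
F = 407.5370 * 5.23164 / 1000
F = 2.132 kN


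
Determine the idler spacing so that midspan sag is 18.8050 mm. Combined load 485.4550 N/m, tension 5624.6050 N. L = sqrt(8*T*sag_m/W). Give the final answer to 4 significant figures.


sag = 18.8050/1000 = 0.018805 m
L = sqrt(8 * 5624.6050 * 0.018805 / 485.4550)
L = 1.320 m


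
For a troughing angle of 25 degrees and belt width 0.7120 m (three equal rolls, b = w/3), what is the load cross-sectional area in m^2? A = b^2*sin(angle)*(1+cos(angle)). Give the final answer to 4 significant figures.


b = 0.7120/3 = 0.237333 m
A = 0.237333^2 * sin(25 deg) * (1 + cos(25 deg))
A = 0.04538 m^2


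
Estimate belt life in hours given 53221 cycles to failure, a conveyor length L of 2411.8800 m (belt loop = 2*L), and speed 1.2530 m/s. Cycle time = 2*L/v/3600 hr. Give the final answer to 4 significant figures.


cycle_time = 2 * 2411.8800 / 1.2530 / 3600 = 1.06938 hr
life = 53221 * 1.06938 = 56910 hours


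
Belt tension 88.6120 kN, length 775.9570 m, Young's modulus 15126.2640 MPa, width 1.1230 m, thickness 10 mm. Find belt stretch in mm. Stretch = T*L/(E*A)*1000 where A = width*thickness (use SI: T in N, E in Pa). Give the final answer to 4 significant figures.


A = 1.1230 * 0.01 = 0.01123 m^2
Stretch = 88.6120*1000 * 775.9570 / (15126.2640e6 * 0.01123) * 1000
Stretch = 404.8 mm


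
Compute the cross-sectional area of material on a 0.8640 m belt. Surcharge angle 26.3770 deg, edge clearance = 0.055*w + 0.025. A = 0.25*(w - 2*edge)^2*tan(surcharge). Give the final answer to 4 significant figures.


edge = 0.055*0.8640 + 0.025 = 0.07252 m
ew = 0.8640 - 2*0.07252 = 0.71896 m
A = 0.25 * 0.71896^2 * tan(26.3770 deg)
A = 0.06408 m^2


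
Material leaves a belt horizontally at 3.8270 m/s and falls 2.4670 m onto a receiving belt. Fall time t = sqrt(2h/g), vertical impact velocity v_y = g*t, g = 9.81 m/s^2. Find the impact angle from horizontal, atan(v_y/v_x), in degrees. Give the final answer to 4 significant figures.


t = sqrt(2*2.4670/9.81) = 0.709194 s
v_y = 9.81 * 0.709194 = 6.95719 m/s
angle = atan(6.95719 / 3.8270) = 61.19 deg


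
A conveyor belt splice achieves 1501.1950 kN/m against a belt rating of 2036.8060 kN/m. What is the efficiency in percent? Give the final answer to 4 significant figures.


Eff = 1501.1950 / 2036.8060 * 100
Eff = 73.70 %


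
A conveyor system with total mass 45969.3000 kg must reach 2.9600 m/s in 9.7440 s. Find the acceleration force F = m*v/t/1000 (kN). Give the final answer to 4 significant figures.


F = 45969.3000 * 2.9600 / 9.7440 / 1000
F = 13.96 kN


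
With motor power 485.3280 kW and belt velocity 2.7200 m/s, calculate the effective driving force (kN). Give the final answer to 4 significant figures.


Te = P / v = 485.3280 / 2.7200
Te = 178.4 kN


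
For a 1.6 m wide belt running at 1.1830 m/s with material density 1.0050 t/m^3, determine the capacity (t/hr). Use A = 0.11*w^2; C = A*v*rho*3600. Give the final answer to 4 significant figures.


A = 0.11 * 1.6^2 = 0.2816 m^2
C = 0.2816 * 1.1830 * 1.0050 * 3600
C = 1205 t/hr


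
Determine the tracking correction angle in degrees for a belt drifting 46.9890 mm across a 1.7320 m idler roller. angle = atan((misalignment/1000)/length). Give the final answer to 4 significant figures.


misalign_m = 46.9890 / 1000 = 0.046989 m
angle = atan(0.046989 / 1.7320)
angle = 1.554 deg


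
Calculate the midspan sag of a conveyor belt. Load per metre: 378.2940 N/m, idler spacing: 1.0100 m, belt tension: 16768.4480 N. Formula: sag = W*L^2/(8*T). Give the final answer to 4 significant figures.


sag = 378.2940 * 1.0100^2 / (8 * 16768.4480)
sag = 0.002877 m


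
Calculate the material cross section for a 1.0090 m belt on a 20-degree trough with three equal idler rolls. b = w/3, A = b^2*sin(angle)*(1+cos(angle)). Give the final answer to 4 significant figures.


b = 1.0090/3 = 0.336333 m
A = 0.336333^2 * sin(20 deg) * (1 + cos(20 deg))
A = 0.07505 m^2


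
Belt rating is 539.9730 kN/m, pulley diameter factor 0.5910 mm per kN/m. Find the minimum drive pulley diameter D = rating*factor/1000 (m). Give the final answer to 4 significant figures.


D = 539.9730 * 0.5910 / 1000
D = 0.3191 m


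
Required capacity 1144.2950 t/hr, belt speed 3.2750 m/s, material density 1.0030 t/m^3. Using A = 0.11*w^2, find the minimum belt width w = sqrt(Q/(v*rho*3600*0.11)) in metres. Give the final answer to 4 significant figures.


A_req = 1144.2950 / (3.2750 * 1.0030 * 3600) = 0.0967661 m^2
w = sqrt(0.0967661 / 0.11)
w = 0.9379 m


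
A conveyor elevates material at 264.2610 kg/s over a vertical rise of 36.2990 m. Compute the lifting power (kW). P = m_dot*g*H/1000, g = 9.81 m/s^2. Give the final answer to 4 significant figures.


P = 264.2610 * 9.81 * 36.2990 / 1000
P = 94.10 kW


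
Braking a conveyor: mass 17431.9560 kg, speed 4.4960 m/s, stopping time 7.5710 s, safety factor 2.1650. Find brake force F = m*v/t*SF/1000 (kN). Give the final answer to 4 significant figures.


F = 17431.9560 * 4.4960 / 7.5710 * 2.1650 / 1000
F = 22.41 kN


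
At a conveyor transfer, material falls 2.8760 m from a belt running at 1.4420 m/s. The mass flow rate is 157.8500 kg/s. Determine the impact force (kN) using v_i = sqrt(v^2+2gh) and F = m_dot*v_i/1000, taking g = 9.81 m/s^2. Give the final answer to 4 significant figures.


v_i = sqrt(1.4420^2 + 2*9.81*2.8760) = 7.64895 m/s
F = 157.8500 * 7.64895 / 1000
F = 1.207 kN


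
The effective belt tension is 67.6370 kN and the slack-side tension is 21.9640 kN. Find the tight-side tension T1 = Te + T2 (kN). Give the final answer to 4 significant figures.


T1 = Te + T2 = 67.6370 + 21.9640
T1 = 89.60 kN


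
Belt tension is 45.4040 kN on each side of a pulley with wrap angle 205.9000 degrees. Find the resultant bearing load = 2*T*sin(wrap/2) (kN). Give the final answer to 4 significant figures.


F = 2 * 45.4040 * sin(205.9000/2 deg)
F = 88.50 kN


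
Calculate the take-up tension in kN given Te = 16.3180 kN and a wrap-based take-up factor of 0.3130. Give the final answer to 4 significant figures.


T_tu = 16.3180 * 0.3130
T_tu = 5.108 kN


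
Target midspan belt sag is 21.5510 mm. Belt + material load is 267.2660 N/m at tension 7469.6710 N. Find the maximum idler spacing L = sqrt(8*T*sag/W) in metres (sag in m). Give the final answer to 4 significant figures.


sag = 21.5510/1000 = 0.021551 m
L = sqrt(8 * 7469.6710 * 0.021551 / 267.2660)
L = 2.195 m


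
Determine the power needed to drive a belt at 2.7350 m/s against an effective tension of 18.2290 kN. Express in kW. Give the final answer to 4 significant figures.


P = Te * v = 18.2290 * 2.7350
P = 49.86 kW


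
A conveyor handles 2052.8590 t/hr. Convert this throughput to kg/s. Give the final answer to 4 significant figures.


m_dot = 2052.8590 * 1000 / 3600
m_dot = 570.2 kg/s


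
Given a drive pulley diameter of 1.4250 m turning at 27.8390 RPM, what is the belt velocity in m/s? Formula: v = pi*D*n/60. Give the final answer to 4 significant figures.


v = pi * 1.4250 * 27.8390 / 60
v = 2.077 m/s


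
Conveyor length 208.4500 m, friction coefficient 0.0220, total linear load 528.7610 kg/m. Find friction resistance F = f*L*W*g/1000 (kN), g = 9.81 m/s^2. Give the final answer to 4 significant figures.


F = 0.0220 * 208.4500 * 528.7610 * 9.81 / 1000
F = 23.79 kN


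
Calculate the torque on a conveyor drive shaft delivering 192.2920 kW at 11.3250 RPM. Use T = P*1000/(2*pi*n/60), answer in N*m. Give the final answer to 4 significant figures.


omega = 2*pi*11.3250/60 = 1.18595 rad/s
T = 192.2920*1000 / 1.18595
T = 162100 N*m


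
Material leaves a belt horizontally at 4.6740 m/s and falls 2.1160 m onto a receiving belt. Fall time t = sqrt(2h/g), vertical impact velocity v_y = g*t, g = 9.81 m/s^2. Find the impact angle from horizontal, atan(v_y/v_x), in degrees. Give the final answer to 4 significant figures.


t = sqrt(2*2.1160/9.81) = 0.656808 s
v_y = 9.81 * 0.656808 = 6.44329 m/s
angle = atan(6.44329 / 4.6740) = 54.04 deg


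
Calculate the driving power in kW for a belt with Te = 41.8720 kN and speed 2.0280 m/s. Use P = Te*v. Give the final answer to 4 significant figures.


P = Te * v = 41.8720 * 2.0280
P = 84.92 kW


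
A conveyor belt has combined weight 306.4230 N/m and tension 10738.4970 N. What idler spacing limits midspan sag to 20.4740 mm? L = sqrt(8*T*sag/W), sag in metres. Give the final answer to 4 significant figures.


sag = 20.4740/1000 = 0.020474 m
L = sqrt(8 * 10738.4970 * 0.020474 / 306.4230)
L = 2.396 m


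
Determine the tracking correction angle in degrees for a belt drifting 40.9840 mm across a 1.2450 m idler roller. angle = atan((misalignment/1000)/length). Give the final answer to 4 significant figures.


misalign_m = 40.9840 / 1000 = 0.040984 m
angle = atan(0.040984 / 1.2450)
angle = 1.885 deg


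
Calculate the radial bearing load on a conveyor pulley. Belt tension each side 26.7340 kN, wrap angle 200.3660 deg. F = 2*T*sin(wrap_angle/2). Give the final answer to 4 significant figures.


F = 2 * 26.7340 * sin(200.3660/2 deg)
F = 52.63 kN


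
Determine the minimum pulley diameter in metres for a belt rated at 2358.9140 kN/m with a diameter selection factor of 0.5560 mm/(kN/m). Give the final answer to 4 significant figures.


D = 2358.9140 * 0.5560 / 1000
D = 1.312 m


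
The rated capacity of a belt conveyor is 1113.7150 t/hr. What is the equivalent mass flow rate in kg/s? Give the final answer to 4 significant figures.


m_dot = 1113.7150 * 1000 / 3600
m_dot = 309.4 kg/s


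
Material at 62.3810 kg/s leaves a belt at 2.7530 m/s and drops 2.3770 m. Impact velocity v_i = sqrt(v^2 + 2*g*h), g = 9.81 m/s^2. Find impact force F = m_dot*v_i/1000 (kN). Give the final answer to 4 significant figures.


v_i = sqrt(2.7530^2 + 2*9.81*2.3770) = 7.36313 m/s
F = 62.3810 * 7.36313 / 1000
F = 0.4593 kN


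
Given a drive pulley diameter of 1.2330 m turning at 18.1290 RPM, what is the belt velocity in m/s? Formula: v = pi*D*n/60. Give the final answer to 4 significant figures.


v = pi * 1.2330 * 18.1290 / 60
v = 1.170 m/s


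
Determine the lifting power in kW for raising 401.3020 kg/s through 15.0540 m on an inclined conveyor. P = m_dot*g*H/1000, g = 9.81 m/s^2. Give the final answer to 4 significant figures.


P = 401.3020 * 9.81 * 15.0540 / 1000
P = 59.26 kW


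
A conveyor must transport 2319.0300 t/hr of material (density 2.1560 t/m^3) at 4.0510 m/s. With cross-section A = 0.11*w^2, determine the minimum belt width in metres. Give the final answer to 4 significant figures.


A_req = 2319.0300 / (4.0510 * 2.1560 * 3600) = 0.0737552 m^2
w = sqrt(0.0737552 / 0.11)
w = 0.8188 m


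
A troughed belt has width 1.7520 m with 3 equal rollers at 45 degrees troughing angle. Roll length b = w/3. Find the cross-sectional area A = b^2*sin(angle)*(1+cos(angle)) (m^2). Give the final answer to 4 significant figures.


b = 1.7520/3 = 0.584 m
A = 0.584^2 * sin(45 deg) * (1 + cos(45 deg))
A = 0.4117 m^2


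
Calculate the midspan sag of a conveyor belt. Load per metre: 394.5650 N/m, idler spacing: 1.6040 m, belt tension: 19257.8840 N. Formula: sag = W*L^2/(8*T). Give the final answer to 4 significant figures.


sag = 394.5650 * 1.6040^2 / (8 * 19257.8840)
sag = 0.006589 m


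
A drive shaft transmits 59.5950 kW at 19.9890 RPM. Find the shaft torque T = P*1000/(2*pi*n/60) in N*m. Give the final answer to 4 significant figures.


omega = 2*pi*19.9890/60 = 2.09324 rad/s
T = 59.5950*1000 / 2.09324
T = 28470 N*m


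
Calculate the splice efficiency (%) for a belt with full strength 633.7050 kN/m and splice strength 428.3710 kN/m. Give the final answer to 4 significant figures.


Eff = 428.3710 / 633.7050 * 100
Eff = 67.60 %


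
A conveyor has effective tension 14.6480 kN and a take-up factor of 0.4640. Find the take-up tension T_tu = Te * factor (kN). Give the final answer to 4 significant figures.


T_tu = 14.6480 * 0.4640
T_tu = 6.797 kN


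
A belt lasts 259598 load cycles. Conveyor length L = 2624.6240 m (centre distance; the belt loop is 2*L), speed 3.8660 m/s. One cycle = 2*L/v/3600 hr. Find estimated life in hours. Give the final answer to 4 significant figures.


cycle_time = 2 * 2624.6240 / 3.8660 / 3600 = 0.377166 hr
life = 259598 * 0.377166 = 97910 hours


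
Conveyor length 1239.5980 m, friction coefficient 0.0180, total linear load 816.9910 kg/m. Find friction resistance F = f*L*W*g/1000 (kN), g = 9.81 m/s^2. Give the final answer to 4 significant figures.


F = 0.0180 * 1239.5980 * 816.9910 * 9.81 / 1000
F = 178.8 kN


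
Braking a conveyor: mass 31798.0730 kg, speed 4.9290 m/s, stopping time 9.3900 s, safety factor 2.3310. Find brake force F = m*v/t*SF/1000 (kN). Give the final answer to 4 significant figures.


F = 31798.0730 * 4.9290 / 9.3900 * 2.3310 / 1000
F = 38.91 kN


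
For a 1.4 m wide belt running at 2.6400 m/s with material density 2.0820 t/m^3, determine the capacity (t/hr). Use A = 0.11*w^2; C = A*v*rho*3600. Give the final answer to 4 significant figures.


A = 0.11 * 1.4^2 = 0.2156 m^2
C = 0.2156 * 2.6400 * 2.0820 * 3600
C = 4266 t/hr


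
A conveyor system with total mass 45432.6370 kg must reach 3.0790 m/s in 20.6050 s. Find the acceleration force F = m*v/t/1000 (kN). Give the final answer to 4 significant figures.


F = 45432.6370 * 3.0790 / 20.6050 / 1000
F = 6.789 kN


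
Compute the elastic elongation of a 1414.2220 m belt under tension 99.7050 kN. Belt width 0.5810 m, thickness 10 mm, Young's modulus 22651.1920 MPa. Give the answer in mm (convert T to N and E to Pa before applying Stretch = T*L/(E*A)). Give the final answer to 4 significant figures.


A = 0.5810 * 0.01 = 0.00581 m^2
Stretch = 99.7050*1000 * 1414.2220 / (22651.1920e6 * 0.00581) * 1000
Stretch = 1071 mm


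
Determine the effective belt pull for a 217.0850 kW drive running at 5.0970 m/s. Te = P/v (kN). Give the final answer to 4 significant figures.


Te = P / v = 217.0850 / 5.0970
Te = 42.59 kN


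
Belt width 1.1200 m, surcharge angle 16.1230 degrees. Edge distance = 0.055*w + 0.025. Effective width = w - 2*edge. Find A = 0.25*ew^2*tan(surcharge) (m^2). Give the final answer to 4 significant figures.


edge = 0.055*1.1200 + 0.025 = 0.0866 m
ew = 1.1200 - 2*0.0866 = 0.9468 m
A = 0.25 * 0.9468^2 * tan(16.1230 deg)
A = 0.06478 m^2


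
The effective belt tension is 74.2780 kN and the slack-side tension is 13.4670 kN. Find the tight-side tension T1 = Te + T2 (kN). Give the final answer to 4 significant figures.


T1 = Te + T2 = 74.2780 + 13.4670
T1 = 87.75 kN


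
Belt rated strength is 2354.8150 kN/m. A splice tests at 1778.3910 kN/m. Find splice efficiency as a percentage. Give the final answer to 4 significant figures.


Eff = 1778.3910 / 2354.8150 * 100
Eff = 75.52 %


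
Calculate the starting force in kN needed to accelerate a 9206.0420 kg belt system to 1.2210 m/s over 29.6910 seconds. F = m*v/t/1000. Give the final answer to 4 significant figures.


F = 9206.0420 * 1.2210 / 29.6910 / 1000
F = 0.3786 kN


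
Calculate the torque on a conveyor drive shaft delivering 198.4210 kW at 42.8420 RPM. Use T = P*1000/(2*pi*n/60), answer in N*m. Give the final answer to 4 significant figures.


omega = 2*pi*42.8420/60 = 4.4864 rad/s
T = 198.4210*1000 / 4.4864
T = 44230 N*m


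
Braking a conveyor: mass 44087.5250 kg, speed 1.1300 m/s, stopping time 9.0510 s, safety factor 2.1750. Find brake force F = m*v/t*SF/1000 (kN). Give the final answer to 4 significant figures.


F = 44087.5250 * 1.1300 / 9.0510 * 2.1750 / 1000
F = 11.97 kN


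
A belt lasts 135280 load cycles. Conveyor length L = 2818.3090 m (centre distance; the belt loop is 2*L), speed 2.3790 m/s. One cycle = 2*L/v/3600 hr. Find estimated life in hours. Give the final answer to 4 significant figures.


cycle_time = 2 * 2818.3090 / 2.3790 / 3600 = 0.658145 hr
life = 135280 * 0.658145 = 89030 hours


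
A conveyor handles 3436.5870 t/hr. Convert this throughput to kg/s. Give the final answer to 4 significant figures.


m_dot = 3436.5870 * 1000 / 3600
m_dot = 954.6 kg/s


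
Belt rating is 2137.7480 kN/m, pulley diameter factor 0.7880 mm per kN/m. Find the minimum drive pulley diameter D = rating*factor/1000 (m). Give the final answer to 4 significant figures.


D = 2137.7480 * 0.7880 / 1000
D = 1.685 m


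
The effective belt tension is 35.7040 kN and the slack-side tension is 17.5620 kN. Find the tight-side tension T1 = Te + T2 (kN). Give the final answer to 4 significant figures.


T1 = Te + T2 = 35.7040 + 17.5620
T1 = 53.27 kN


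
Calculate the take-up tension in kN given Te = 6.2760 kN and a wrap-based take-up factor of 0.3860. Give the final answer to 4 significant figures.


T_tu = 6.2760 * 0.3860
T_tu = 2.423 kN


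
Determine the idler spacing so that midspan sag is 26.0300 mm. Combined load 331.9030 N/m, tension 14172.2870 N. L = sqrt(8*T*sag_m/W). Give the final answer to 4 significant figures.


sag = 26.0300/1000 = 0.026030 m
L = sqrt(8 * 14172.2870 * 0.026030 / 331.9030)
L = 2.982 m


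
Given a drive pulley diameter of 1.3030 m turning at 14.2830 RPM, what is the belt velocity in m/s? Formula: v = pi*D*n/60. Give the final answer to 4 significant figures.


v = pi * 1.3030 * 14.2830 / 60
v = 0.9745 m/s


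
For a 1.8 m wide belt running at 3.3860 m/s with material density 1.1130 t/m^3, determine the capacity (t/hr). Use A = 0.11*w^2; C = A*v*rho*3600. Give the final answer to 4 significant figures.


A = 0.11 * 1.8^2 = 0.3564 m^2
C = 0.3564 * 3.3860 * 1.1130 * 3600
C = 4835 t/hr


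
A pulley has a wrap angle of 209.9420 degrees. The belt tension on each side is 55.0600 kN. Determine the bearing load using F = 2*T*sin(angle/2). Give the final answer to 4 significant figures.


F = 2 * 55.0600 * sin(209.9420/2 deg)
F = 106.4 kN


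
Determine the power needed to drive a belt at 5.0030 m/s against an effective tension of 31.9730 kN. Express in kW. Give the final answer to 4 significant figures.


P = Te * v = 31.9730 * 5.0030
P = 160.0 kW


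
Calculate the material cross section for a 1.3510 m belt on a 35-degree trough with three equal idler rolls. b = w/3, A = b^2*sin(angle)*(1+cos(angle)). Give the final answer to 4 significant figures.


b = 1.3510/3 = 0.450333 m
A = 0.450333^2 * sin(35 deg) * (1 + cos(35 deg))
A = 0.2116 m^2


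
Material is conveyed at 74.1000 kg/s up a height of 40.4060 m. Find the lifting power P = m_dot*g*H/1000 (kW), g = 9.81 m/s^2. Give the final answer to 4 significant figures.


P = 74.1000 * 9.81 * 40.4060 / 1000
P = 29.37 kW


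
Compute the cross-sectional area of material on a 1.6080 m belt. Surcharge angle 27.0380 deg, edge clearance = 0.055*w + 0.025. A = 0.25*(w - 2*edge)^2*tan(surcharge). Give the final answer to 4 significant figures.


edge = 0.055*1.6080 + 0.025 = 0.11344 m
ew = 1.6080 - 2*0.11344 = 1.38112 m
A = 0.25 * 1.38112^2 * tan(27.0380 deg)
A = 0.2434 m^2


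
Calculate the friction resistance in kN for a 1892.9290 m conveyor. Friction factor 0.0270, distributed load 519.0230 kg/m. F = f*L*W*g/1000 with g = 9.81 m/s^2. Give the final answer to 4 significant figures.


F = 0.0270 * 1892.9290 * 519.0230 * 9.81 / 1000
F = 260.2 kN


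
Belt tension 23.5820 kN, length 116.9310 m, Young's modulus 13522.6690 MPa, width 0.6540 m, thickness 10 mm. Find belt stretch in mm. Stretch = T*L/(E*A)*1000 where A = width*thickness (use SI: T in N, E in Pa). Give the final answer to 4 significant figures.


A = 0.6540 * 0.01 = 0.00654 m^2
Stretch = 23.5820*1000 * 116.9310 / (13522.6690e6 * 0.00654) * 1000
Stretch = 31.18 mm


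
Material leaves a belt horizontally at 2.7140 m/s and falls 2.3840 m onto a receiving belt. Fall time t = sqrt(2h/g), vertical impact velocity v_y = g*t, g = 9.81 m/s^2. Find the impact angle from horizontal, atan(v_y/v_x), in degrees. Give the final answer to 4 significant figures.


t = sqrt(2*2.3840/9.81) = 0.697162 s
v_y = 9.81 * 0.697162 = 6.83916 m/s
angle = atan(6.83916 / 2.7140) = 68.36 deg


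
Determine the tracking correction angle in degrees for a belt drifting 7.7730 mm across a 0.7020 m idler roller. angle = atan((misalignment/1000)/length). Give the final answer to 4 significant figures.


misalign_m = 7.7730 / 1000 = 0.007773 m
angle = atan(0.007773 / 0.7020)
angle = 0.6344 deg


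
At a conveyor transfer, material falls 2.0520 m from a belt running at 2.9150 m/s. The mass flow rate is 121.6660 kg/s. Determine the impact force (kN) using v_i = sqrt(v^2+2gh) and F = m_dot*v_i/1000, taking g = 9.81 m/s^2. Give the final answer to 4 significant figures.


v_i = sqrt(2.9150^2 + 2*9.81*2.0520) = 6.98265 m/s
F = 121.6660 * 6.98265 / 1000
F = 0.8496 kN


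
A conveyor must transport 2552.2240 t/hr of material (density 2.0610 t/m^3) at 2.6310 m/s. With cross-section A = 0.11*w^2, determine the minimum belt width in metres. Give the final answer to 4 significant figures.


A_req = 2552.2240 / (2.6310 * 2.0610 * 3600) = 0.130743 m^2
w = sqrt(0.130743 / 0.11)
w = 1.090 m


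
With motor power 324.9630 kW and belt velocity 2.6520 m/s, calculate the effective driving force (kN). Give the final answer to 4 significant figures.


Te = P / v = 324.9630 / 2.6520
Te = 122.5 kN


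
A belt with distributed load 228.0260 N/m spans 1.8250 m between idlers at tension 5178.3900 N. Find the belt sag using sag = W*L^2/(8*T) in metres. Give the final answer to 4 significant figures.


sag = 228.0260 * 1.8250^2 / (8 * 5178.3900)
sag = 0.01833 m


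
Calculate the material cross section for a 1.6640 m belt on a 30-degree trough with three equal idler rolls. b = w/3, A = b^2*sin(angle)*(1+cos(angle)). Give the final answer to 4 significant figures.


b = 1.6640/3 = 0.554667 m
A = 0.554667^2 * sin(30 deg) * (1 + cos(30 deg))
A = 0.2870 m^2


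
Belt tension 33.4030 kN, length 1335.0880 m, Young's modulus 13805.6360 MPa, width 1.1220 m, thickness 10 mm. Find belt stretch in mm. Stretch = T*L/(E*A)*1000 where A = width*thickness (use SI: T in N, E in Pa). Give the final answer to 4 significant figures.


A = 1.1220 * 0.01 = 0.01122 m^2
Stretch = 33.4030*1000 * 1335.0880 / (13805.6360e6 * 0.01122) * 1000
Stretch = 287.9 mm


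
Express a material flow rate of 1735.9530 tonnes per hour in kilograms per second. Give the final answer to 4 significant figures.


m_dot = 1735.9530 * 1000 / 3600
m_dot = 482.2 kg/s


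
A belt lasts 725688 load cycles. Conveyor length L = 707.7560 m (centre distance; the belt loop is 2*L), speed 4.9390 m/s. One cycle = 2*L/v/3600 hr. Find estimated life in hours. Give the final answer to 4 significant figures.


cycle_time = 2 * 707.7560 / 4.9390 / 3600 = 0.0796108 hr
life = 725688 * 0.0796108 = 57770 hours


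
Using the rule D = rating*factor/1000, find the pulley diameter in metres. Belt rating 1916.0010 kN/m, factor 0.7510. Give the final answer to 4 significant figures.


D = 1916.0010 * 0.7510 / 1000
D = 1.439 m


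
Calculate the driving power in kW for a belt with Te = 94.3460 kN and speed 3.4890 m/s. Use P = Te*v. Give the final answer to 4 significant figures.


P = Te * v = 94.3460 * 3.4890
P = 329.2 kW


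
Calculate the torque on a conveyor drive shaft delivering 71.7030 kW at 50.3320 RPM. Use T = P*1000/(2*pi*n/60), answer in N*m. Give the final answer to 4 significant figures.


omega = 2*pi*50.3320/60 = 5.27075 rad/s
T = 71.7030*1000 / 5.27075
T = 13600 N*m


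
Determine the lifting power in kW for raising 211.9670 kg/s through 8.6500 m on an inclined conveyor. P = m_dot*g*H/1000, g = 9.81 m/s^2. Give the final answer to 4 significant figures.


P = 211.9670 * 9.81 * 8.6500 / 1000
P = 17.99 kW


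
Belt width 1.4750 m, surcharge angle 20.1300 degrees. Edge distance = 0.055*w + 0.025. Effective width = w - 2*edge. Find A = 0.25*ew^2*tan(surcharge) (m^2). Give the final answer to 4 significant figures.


edge = 0.055*1.4750 + 0.025 = 0.106125 m
ew = 1.4750 - 2*0.106125 = 1.26275 m
A = 0.25 * 1.26275^2 * tan(20.1300 deg)
A = 0.1461 m^2


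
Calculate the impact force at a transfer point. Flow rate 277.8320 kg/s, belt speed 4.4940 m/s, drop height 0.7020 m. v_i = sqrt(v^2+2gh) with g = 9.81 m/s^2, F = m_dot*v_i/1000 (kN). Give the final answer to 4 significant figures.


v_i = sqrt(4.4940^2 + 2*9.81*0.7020) = 5.82832 m/s
F = 277.8320 * 5.82832 / 1000
F = 1.619 kN


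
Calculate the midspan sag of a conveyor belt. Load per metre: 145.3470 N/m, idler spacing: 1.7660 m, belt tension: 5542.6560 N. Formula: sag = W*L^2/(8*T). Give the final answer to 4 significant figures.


sag = 145.3470 * 1.7660^2 / (8 * 5542.6560)
sag = 0.01022 m


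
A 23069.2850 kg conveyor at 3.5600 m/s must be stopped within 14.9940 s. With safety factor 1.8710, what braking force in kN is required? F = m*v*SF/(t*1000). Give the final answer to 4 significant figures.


F = 23069.2850 * 3.5600 / 14.9940 * 1.8710 / 1000
F = 10.25 kN


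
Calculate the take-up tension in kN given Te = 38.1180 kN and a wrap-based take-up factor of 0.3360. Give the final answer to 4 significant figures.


T_tu = 38.1180 * 0.3360
T_tu = 12.81 kN


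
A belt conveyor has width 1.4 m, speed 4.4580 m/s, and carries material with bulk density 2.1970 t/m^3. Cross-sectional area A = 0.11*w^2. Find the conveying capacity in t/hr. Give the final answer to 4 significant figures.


A = 0.11 * 1.4^2 = 0.2156 m^2
C = 0.2156 * 4.4580 * 2.1970 * 3600
C = 7602 t/hr


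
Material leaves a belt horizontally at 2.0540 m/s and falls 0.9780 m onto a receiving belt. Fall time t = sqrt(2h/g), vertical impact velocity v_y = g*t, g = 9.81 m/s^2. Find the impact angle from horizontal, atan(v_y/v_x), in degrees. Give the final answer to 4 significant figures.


t = sqrt(2*0.9780/9.81) = 0.446529 s
v_y = 9.81 * 0.446529 = 4.38045 m/s
angle = atan(4.38045 / 2.0540) = 64.88 deg
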